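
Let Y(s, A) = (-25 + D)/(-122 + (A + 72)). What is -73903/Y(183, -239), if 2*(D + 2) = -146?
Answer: -21357967/100 ≈ -2.1358e+5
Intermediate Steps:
D = -75 (D = -2 + (½)*(-146) = -2 - 73 = -75)
Y(s, A) = -100/(-50 + A) (Y(s, A) = (-25 - 75)/(-122 + (A + 72)) = -100/(-122 + (72 + A)) = -100/(-50 + A))
-73903/Y(183, -239) = -73903/((-100/(-50 - 239))) = -73903/((-100/(-289))) = -73903/((-100*(-1/289))) = -73903/100/289 = -73903*289/100 = -21357967/100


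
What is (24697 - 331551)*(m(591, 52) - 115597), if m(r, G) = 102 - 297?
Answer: 35531238368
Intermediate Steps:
m(r, G) = -195
(24697 - 331551)*(m(591, 52) - 115597) = (24697 - 331551)*(-195 - 115597) = -306854*(-115792) = 35531238368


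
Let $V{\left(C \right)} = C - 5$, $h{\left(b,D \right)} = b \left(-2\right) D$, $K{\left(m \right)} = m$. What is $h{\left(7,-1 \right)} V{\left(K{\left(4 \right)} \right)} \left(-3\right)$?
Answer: $42$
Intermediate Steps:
$h{\left(b,D \right)} = - 2 D b$ ($h{\left(b,D \right)} = - 2 b D = - 2 D b$)
$V{\left(C \right)} = -5 + C$ ($V{\left(C \right)} = C - 5 = -5 + C$)
$h{\left(7,-1 \right)} V{\left(K{\left(4 \right)} \right)} \left(-3\right) = \left(-2\right) \left(-1\right) 7 \left(-5 + 4\right) \left(-3\right) = 14 \left(-1\right) \left(-3\right) = \left(-14\right) \left(-3\right) = 42$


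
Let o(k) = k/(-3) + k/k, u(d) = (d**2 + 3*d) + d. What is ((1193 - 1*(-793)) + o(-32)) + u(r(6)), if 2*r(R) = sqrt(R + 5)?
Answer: 24005/12 + 2*sqrt(11) ≈ 2007.1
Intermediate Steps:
r(R) = sqrt(5 + R)/2 (r(R) = sqrt(R + 5)/2 = sqrt(5 + R)/2)
u(d) = d**2 + 4*d
o(k) = 1 - k/3 (o(k) = k*(-1/3) + 1 = -k/3 + 1 = 1 - k/3)
((1193 - 1*(-793)) + o(-32)) + u(r(6)) = ((1193 - 1*(-793)) + (1 - 1/3*(-32))) + (sqrt(5 + 6)/2)*(4 + sqrt(5 + 6)/2) = ((1193 + 793) + (1 + 32/3)) + (sqrt(11)/2)*(4 + sqrt(11)/2) = (1986 + 35/3) + sqrt(11)*(4 + sqrt(11)/2)/2 = 5993/3 + sqrt(11)*(4 + sqrt(11)/2)/2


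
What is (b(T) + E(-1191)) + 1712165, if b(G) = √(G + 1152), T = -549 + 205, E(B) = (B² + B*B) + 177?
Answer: 4549304 + 2*√202 ≈ 4.5493e+6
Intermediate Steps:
E(B) = 177 + 2*B² (E(B) = (B² + B²) + 177 = 2*B² + 177 = 177 + 2*B²)
T = -344
b(G) = √(1152 + G)
(b(T) + E(-1191)) + 1712165 = (√(1152 - 344) + (177 + 2*(-1191)²)) + 1712165 = (√808 + (177 + 2*1418481)) + 1712165 = (2*√202 + (177 + 2836962)) + 1712165 = (2*√202 + 2837139) + 1712165 = (2837139 + 2*√202) + 1712165 = 4549304 + 2*√202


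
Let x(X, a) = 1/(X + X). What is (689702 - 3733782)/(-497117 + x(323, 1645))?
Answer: 1966475680/321137581 ≈ 6.1235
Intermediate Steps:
x(X, a) = 1/(2*X)
(689702 - 3733782)/(-497117 + x(323, 1645)) = (689702 - 3733782)/(-497117 + (½)/323) = -3044080/(-497117 + (½)*(1/323)) = -3044080/(-497117 + 1/646) = -3044080/(-321137581/646) = -3044080*(-646/321137581) = 1966475680/321137581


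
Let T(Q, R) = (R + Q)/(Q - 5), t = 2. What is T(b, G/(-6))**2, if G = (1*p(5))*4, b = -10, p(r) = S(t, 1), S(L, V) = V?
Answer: 1024/2025 ≈ 0.50568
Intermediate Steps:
p(r) = 1
G = 4 (G = (1*1)*4 = 1*4 = 4)
T(Q, R) = (Q + R)/(-5 + Q)
T(b, G/(-6))**2 = ((-10 + 4/(-6))/(-5 - 10))**2 = ((-10 + 4*(-1/6))/(-15))**2 = (-(-10 - 2/3)/15)**2 = (-1/15*(-32/3))**2 = (32/45)**2 = 1024/2025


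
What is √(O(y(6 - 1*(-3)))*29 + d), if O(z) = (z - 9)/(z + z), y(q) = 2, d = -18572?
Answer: I*√74491/2 ≈ 136.47*I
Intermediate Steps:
O(z) = (-9 + z)/(2*z) (O(z) = (-9 + z)/((2*z)) = (-9 + z)*(1/(2*z)) = (-9 + z)/(2*z))
√(O(y(6 - 1*(-3)))*29 + d) = √(((½)*(-9 + 2)/2)*29 - 18572) = √(((½)*(½)*(-7))*29 - 18572) = √(-7/4*29 - 18572) = √(-203/4 - 18572) = √(-74491/4) = I*√74491/2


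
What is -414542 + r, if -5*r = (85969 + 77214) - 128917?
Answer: -2106976/5 ≈ -4.2140e+5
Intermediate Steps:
r = -34266/5 (r = -((85969 + 77214) - 128917)/5 = -(163183 - 128917)/5 = -⅕*34266 = -34266/5 ≈ -6853.2)
-414542 + r = -414542 - 34266/5 = -2106976/5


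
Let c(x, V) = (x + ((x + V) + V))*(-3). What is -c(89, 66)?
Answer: 930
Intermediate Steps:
c(x, V) = -6*V - 6*x (c(x, V) = (x + ((V + x) + V))*(-3) = (x + (x + 2*V))*(-3) = (2*V + 2*x)*(-3) = -6*V - 6*x)
-c(89, 66) = -(-6*66 - 6*89) = -(-396 - 534) = -1*(-930) = 930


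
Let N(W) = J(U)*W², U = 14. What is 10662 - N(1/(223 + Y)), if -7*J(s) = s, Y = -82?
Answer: 211971224/19881 ≈ 10662.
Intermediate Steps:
J(s) = -s/7
N(W) = -2*W² (N(W) = (-⅐*14)*W² = -2*W²)
10662 - N(1/(223 + Y)) = 10662 - (-2)*(1/(223 - 82))² = 10662 - (-2)*(1/141)² = 10662 - (-2)/19881 = 10662 - 1*(-2/19881) = 10662 + 2/19881 = 211971224/19881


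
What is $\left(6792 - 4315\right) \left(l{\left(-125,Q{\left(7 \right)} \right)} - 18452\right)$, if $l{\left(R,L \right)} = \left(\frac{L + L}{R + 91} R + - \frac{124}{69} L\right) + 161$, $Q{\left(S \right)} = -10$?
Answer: $- \frac{53306310701}{1173} \approx -4.5444 \cdot 10^{7}$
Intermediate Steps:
$l{\left(R,L \right)} = 161 - \frac{124 L}{69} + \frac{2 L R}{91 + R}$ ($l{\left(R,L \right)} = \left(\frac{2 L}{91 + R} R + \left(-124\right) \frac{1}{69} L\right) + 161 = \left(\frac{2 L}{91 + R} R - \frac{124 L}{69}\right) + 161 = \left(\frac{2 L R}{91 + R} - \frac{124 L}{69}\right) + 161 = \left(- \frac{124 L}{69} + \frac{2 L R}{91 + R}\right) + 161 = 161 - \frac{124 L}{69} + \frac{2 L R}{91 + R}$)
$\left(6792 - 4315\right) \left(l{\left(-125,Q{\left(7 \right)} \right)} - 18452\right) = \left(6792 - 4315\right) \left(\frac{7 \left(144417 - -16120 + 1587 \left(-125\right) + 2 \left(-10\right) \left(-125\right)\right)}{69 \left(91 - 125\right)} - 18452\right) = 2477 \left(\frac{7 \left(144417 + 16120 - 198375 + 2500\right)}{69 \left(-34\right)} - 18452\right) = 2477 \left(\frac{7}{69} \left(- \frac{1}{34}\right) \left(-35338\right) - 18452\right) = 2477 \left(\frac{123683}{1173} - 18452\right) = 2477 \left(- \frac{21520513}{1173}\right) = - \frac{53306310701}{1173}$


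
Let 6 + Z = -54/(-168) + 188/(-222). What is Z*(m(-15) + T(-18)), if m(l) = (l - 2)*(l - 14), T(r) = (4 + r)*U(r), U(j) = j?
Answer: -15109345/3108 ≈ -4861.4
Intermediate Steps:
T(r) = r*(4 + r) (T(r) = (4 + r)*r = r*(4 + r))
m(l) = (-14 + l)*(-2 + l) (m(l) = (-2 + l)*(-14 + l) = (-14 + l)*(-2 + l))
Z = -20281/3108 (Z = -6 + (-54/(-168) + 188/(-222)) = -6 + (-54*(-1/168) + 188*(-1/222)) = -6 + (9/28 - 94/111) = -6 - 1633/3108 = -20281/3108 ≈ -6.5254)
Z*(m(-15) + T(-18)) = -20281*((28 + (-15)² - 16*(-15)) - 18*(4 - 18))/3108 = -20281*((28 + 225 + 240) - 18*(-14))/3108 = -20281*(493 + 252)/3108 = -20281/3108*745 = -15109345/3108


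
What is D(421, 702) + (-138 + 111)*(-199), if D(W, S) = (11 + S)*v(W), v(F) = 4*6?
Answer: 22485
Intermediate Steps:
v(F) = 24
D(W, S) = 264 + 24*S (D(W, S) = (11 + S)*24 = 264 + 24*S)
D(421, 702) + (-138 + 111)*(-199) = (264 + 24*702) + (-138 + 111)*(-199) = (264 + 16848) - 27*(-199) = 17112 + 5373 = 22485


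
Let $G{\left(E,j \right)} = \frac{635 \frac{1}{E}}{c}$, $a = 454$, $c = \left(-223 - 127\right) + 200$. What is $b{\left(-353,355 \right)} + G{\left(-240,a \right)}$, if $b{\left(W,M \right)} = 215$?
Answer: $\frac{1548127}{7200} \approx 215.02$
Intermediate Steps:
$c = -150$ ($c = -350 + 200 = -150$)
$G{\left(E,j \right)} = - \frac{127}{30 E}$ ($G{\left(E,j \right)} = \frac{635 \frac{1}{E}}{-150} = \frac{635}{E} \left(- \frac{1}{150}\right) = - \frac{127}{30 E}$)
$b{\left(-353,355 \right)} + G{\left(-240,a \right)} = 215 - \frac{127}{30 \left(-240\right)} = 215 - - \frac{127}{7200} = 215 + \frac{127}{7200} = \frac{1548127}{7200}$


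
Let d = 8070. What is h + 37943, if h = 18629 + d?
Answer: 64642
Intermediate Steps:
h = 26699 (h = 18629 + 8070 = 26699)
h + 37943 = 26699 + 37943 = 64642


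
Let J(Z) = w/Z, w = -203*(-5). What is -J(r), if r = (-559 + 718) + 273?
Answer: -1015/432 ≈ -2.3495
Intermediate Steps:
r = 432 (r = 159 + 273 = 432)
w = 1015
J(Z) = 1015/Z
-J(r) = -1015/432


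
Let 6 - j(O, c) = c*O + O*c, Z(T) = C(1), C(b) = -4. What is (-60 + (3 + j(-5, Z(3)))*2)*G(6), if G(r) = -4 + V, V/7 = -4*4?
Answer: 14152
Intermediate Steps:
V = -112 (V = 7*(-4*4) = 7*(-16) = -112)
Z(T) = -4
j(O, c) = 6 - 2*O*c (j(O, c) = 6 - (c*O + O*c) = 6 - (O*c + O*c) = 6 - 2*O*c)
G(r) = -116 (G(r) = -4 - 112 = -116)
(-60 + (3 + j(-5, Z(3)))*2)*G(6) = (-60 + (3 + (6 - 2*(-5)*(-4)))*2)*(-116) = (-60 + (3 + (6 - 40))*2)*(-116) = (-60 + (3 - 34)*2)*(-116) = (-60 - 31*2)*(-116) = (-60 - 62)*(-116) = -122*(-116) = 14152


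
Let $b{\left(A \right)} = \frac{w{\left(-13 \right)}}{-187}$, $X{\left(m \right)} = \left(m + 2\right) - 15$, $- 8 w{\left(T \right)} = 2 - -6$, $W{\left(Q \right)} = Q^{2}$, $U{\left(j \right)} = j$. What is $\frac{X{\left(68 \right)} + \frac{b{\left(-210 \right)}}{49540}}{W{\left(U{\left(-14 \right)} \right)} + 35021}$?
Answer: $\frac{509518901}{326249583660} \approx 0.0015617$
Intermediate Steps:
$w{\left(T \right)} = -1$ ($w{\left(T \right)} = - \frac{2 - -6}{8} = - \frac{2 + 6}{8} = \left(- \frac{1}{8}\right) 8 = -1$)
$X{\left(m \right)} = -13 + m$ ($X{\left(m \right)} = \left(2 + m\right) - 15 = -13 + m$)
$b{\left(A \right)} = \frac{1}{187}$ ($b{\left(A \right)} = - \frac{1}{-187} = \left(-1\right) \left(- \frac{1}{187}\right) = \frac{1}{187}$)
$\frac{X{\left(68 \right)} + \frac{b{\left(-210 \right)}}{49540}}{W{\left(U{\left(-14 \right)} \right)} + 35021} = \frac{\left(-13 + 68\right) + \frac{1}{187 \cdot 49540}}{\left(-14\right)^{2} + 35021} = \frac{55 + \frac{1}{187} \cdot \frac{1}{49540}}{196 + 35021} = \frac{55 + \frac{1}{9263980}}{35217} = \frac{509518901}{9263980} \cdot \frac{1}{35217} = \frac{509518901}{326249583660}$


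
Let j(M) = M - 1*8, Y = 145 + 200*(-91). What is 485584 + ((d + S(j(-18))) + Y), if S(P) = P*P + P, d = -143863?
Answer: 324316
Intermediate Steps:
Y = -18055 (Y = 145 - 18200 = -18055)
j(M) = -8 + M (j(M) = M - 8 = -8 + M)
S(P) = P + P**2 (S(P) = P**2 + P = P + P**2)
485584 + ((d + S(j(-18))) + Y) = 485584 + ((-143863 + (-8 - 18)*(1 + (-8 - 18))) - 18055) = 485584 + ((-143863 - 26*(1 - 26)) - 18055) = 485584 + ((-143863 - 26*(-25)) - 18055) = 485584 + ((-143863 + 650) - 18055) = 485584 + (-143213 - 18055) = 485584 - 161268 = 324316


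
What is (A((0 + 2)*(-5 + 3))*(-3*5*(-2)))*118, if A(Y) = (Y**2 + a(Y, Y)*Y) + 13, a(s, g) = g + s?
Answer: 215940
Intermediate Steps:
A(Y) = 13 + 3*Y**2 (A(Y) = (Y**2 + (Y + Y)*Y) + 13 = (Y**2 + (2*Y)*Y) + 13 = (Y**2 + 2*Y**2) + 13 = 3*Y**2 + 13 = 13 + 3*Y**2)
(A((0 + 2)*(-5 + 3))*(-3*5*(-2)))*118 = ((13 + 3*((0 + 2)*(-5 + 3))**2)*(-3*5*(-2)))*118 = ((13 + 3*(2*(-2))**2)*(-15*(-2)))*118 = ((13 + 3*(-4)**2)*30)*118 = ((13 + 3*16)*30)*118 = ((13 + 48)*30)*118 = (61*30)*118 = 1830*118 = 215940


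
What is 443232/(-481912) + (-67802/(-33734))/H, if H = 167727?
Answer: -134079312713/145782054579 ≈ -0.91972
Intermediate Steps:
443232/(-481912) + (-67802/(-33734))/H = 443232/(-481912) - 67802/(-33734)/167727 = 443232*(-1/481912) - 67802*(-1/33734)*(1/167727) = -55404/60239 + (203/101)*(1/167727) = -55404/60239 + 29/2420061 = -134079312713/145782054579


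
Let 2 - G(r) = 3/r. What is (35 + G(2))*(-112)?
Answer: -3976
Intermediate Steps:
G(r) = 2 - 3/r
(35 + G(2))*(-112) = (35 + (2 - 3/2))*(-112) = (35 + ½)*(-112) = (71/2)*(-112) = -3976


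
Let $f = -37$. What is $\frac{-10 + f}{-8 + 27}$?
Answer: $- \frac{47}{19} \approx -2.4737$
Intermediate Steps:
$\frac{-10 + f}{-8 + 27} = \frac{-10 - 37}{-8 + 27} = - \frac{47}{19}$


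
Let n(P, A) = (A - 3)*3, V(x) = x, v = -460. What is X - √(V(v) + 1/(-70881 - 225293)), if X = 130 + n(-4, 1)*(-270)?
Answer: 1750 - 7*I*√823484855166/296174 ≈ 1750.0 - 21.448*I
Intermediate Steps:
n(P, A) = -9 + 3*A (n(P, A) = (-3 + A)*3 = -9 + 3*A)
X = 1750 (X = 130 + (-9 + 3*1)*(-270) = 130 + (-9 + 3)*(-270) = 130 - 6*(-270) = 130 + 1620 = 1750)
X - √(V(v) + 1/(-70881 - 225293)) = 1750 - √(-460 + 1/(-70881 - 225293)) = 1750 - √(-460 + 1/(-296174)) = 1750 - √(-460 - 1/296174) = 1750 - √(-136240041/296174) = 1750 - 7*I*√823484855166/296174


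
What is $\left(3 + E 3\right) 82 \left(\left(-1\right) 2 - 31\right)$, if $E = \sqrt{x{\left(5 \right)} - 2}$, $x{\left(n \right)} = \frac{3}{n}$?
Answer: $-8118 - \frac{8118 i \sqrt{35}}{5} \approx -8118.0 - 9605.3 i$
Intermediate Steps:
$E = \frac{i \sqrt{35}}{5}$ ($E = \sqrt{\frac{3}{5} - 2} = \sqrt{- \frac{7}{5}} = \frac{i \sqrt{35}}{5} \approx 1.1832 i$)
$\left(3 + E 3\right) 82 \left(\left(-1\right) 2 - 31\right) = \left(3 + \frac{i \sqrt{35}}{5} \cdot 3\right) 82 \left(\left(-1\right) 2 - 31\right) = \left(3 + \frac{3 i \sqrt{35}}{5}\right) 82 \left(-2 - 31\right) = \left(246 + \frac{246 i \sqrt{35}}{5}\right) \left(-33\right) = -8118 - \frac{8118 i \sqrt{35}}{5}$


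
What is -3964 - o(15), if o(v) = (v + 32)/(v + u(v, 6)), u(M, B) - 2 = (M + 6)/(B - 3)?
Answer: -95183/24 ≈ -3966.0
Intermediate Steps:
u(M, B) = 2 + (6 + M)/(-3 + B) (u(M, B) = 2 + (M + 6)/(B - 3) = 2 + (6 + M)/(-3 + B))
o(v) = (32 + v)/(4 + 4*v/3) (o(v) = (v + 32)/(v + (v + 2*6)/(-3 + 6)) = (32 + v)/(v + (v + 12)/3) = (32 + v)/(v + (12 + v)/3) = (32 + v)/(v + (4 + v/3)) = (32 + v)/(4 + 4*v/3))
-3964 - o(15) = -3964 - 3*(32 + 15)/(4*(3 + 15)) = -3964 - 3*47/(4*18) = -3964 - 1*47/24 = -3964 - 47/24 = -95183/24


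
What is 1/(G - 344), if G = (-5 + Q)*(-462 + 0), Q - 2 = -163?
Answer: 1/76348 ≈ 1.3098e-5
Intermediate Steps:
Q = -161 (Q = 2 - 163 = -161)
G = 76692 (G = (-5 - 161)*(-462 + 0) = -166*(-462) = 76692)
1/(G - 344) = 1/(76692 - 344) = 1/76348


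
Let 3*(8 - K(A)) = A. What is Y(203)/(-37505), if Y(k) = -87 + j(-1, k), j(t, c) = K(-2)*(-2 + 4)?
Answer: 209/112515 ≈ 0.0018575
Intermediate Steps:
K(A) = 8 - A/3
j(t, c) = 52/3 (j(t, c) = (8 - 1/3*(-2))*(-2 + 4) = (8 + 2/3)*2 = (26/3)*2 = 52/3)
Y(k) = -209/3 (Y(k) = -87 + 52/3 = -209/3)
Y(203)/(-37505) = -209/3/(-37505) = -209/3*(-1/37505) = 209/112515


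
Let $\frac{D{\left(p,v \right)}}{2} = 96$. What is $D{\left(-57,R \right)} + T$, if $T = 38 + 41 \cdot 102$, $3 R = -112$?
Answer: $4412$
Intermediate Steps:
$R = - \frac{112}{3}$ ($R = \frac{1}{3} \left(-112\right) = - \frac{112}{3} \approx -37.333$)
$D{\left(p,v \right)} = 192$ ($D{\left(p,v \right)} = 2 \cdot 96 = 192$)
$T = 4220$ ($T = 38 + 4182 = 4220$)
$D{\left(-57,R \right)} + T = 192 + 4220 = 4412$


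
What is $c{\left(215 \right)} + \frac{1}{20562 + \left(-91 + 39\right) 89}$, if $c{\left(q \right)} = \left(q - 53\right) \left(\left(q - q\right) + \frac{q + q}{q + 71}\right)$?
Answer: $\frac{554981363}{2278562} \approx 243.57$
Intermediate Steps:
$c{\left(q \right)} = \frac{2 q \left(-53 + q\right)}{71 + q}$ ($c{\left(q \right)} = \left(-53 + q\right) \left(0 + \frac{2 q}{71 + q}\right) = \left(-53 + q\right) \frac{2 q}{71 + q} = \frac{2 q \left(-53 + q\right)}{71 + q}$)
$c{\left(215 \right)} + \frac{1}{20562 + \left(-91 + 39\right) 89} = 2 \cdot 215 \frac{1}{71 + 215} \left(-53 + 215\right) + \frac{1}{20562 + \left(-91 + 39\right) 89} = 2 \cdot 215 \cdot \frac{1}{286} \cdot 162 + \frac{1}{20562 - 4628} = \frac{34830}{143} + \frac{1}{15934} = \frac{554981363}{2278562}$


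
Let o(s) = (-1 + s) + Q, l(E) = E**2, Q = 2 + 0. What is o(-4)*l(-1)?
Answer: -3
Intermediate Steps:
Q = 2
o(s) = 1 + s (o(s) = (-1 + s) + 2 = 1 + s)
o(-4)*l(-1) = (1 - 4)*(-1)**2 = -3*1 = -3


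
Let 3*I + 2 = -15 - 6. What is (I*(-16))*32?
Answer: 11776/3 ≈ 3925.3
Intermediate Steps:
I = -23/3 (I = -⅔ + (-15 - 6)/3 = -⅔ + (⅓)*(-21) = -⅔ - 7 = -23/3 ≈ -7.6667)
(I*(-16))*32 = -23/3*(-16)*32 = (368/3)*32 = 11776/3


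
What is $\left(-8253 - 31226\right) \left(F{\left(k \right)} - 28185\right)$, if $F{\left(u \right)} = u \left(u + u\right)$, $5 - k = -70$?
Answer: $668576865$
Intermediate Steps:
$k = 75$ ($k = 5 - -70 = 5 + 70 = 75$)
$F{\left(u \right)} = 2 u^{2}$ ($F{\left(u \right)} = u 2 u = 2 u^{2}$)
$\left(-8253 - 31226\right) \left(F{\left(k \right)} - 28185\right) = \left(-8253 - 31226\right) \left(2 \cdot 75^{2} - 28185\right) = - 39479 \left(2 \cdot 5625 - 28185\right) = - 39479 \left(11250 - 28185\right) = \left(-39479\right) \left(-16935\right) = 668576865$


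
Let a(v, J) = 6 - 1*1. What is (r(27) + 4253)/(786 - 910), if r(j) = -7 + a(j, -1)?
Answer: -4251/124 ≈ -34.282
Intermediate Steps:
a(v, J) = 5 (a(v, J) = 6 - 1 = 5)
r(j) = -2 (r(j) = -7 + 5 = -2)
(r(27) + 4253)/(786 - 910) = (-2 + 4253)/(786 - 910) = 4251/(-124) = 4251*(-1/124) = -4251/124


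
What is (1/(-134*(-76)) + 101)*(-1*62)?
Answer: -31886135/5092 ≈ -6262.0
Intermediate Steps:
(1/(-134*(-76)) + 101)*(-1*62) = (-1/134*(-1/76) + 101)*(-62) = (1/10184 + 101)*(-62) = (1028585/10184)*(-62) = -31886135/5092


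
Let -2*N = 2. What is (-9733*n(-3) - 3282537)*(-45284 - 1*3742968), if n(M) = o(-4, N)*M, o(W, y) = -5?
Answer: 12988143206064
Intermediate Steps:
N = -1 (N = -½*2 = -1)
n(M) = -5*M
(-9733*n(-3) - 3282537)*(-45284 - 1*3742968) = (-(-48665)*(-3) - 3282537)*(-45284 - 1*3742968) = (-9733*15 - 3282537)*(-45284 - 3742968) = (-145995 - 3282537)*(-3788252) = -3428532*(-3788252) = 12988143206064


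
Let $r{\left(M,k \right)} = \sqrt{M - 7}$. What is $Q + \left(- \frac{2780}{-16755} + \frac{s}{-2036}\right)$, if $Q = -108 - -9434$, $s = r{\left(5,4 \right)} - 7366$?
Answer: $\frac{31826859409}{3411318} - \frac{i \sqrt{2}}{2036} \approx 9329.8 - 0.0006946 i$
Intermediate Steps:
$r{\left(M,k \right)} = \sqrt{-7 + M}$
$s = -7366 + i \sqrt{2}$ ($s = \sqrt{-7 + 5} - 7366 = \sqrt{-2} - 7366 = i \sqrt{2} - 7366 = -7366 + i \sqrt{2} \approx -7366.0 + 1.4142 i$)
$Q = 9326$ ($Q = -108 + 9434 = 9326$)
$Q + \left(- \frac{2780}{-16755} + \frac{s}{-2036}\right) = 9326 + \left(- \frac{2780}{-16755} + \frac{-7366 + i \sqrt{2}}{-2036}\right) = 9326 + \left(\left(-2780\right) \left(- \frac{1}{16755}\right) + \left(-7366 + i \sqrt{2}\right) \left(- \frac{1}{2036}\right)\right) = 9326 + \left(\frac{556}{3351} + \left(\frac{3683}{1018} - \frac{i \sqrt{2}}{2036}\right)\right) = 9326 + \left(\frac{12907741}{3411318} - \frac{i \sqrt{2}}{2036}\right) = \frac{31826859409}{3411318} - \frac{i \sqrt{2}}{2036}$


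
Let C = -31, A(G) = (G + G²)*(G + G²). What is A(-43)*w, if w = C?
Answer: -101110716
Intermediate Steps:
A(G) = (G + G²)²
w = -31
A(-43)*w = ((-43)²*(1 - 43)²)*(-31) = (1849*(-42)²)*(-31) = (1849*1764)*(-31) = 3261636*(-31) = -101110716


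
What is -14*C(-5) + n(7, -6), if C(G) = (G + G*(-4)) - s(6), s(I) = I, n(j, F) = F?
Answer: -132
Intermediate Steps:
C(G) = -6 - 3*G (C(G) = (G + G*(-4)) - 1*6 = (G - 4*G) - 6 = -3*G - 6 = -6 - 3*G)
-14*C(-5) + n(7, -6) = -14*(-6 - 3*(-5)) - 6 = -14*(-6 + 15) - 6 = -14*9 - 6 = -126 - 6 = -132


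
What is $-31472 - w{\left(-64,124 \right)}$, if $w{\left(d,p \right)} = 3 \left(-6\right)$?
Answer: $-31454$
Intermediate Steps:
$w{\left(d,p \right)} = -18$
$-31472 - w{\left(-64,124 \right)} = -31472 - -18 = -31472 + 18 = -31454$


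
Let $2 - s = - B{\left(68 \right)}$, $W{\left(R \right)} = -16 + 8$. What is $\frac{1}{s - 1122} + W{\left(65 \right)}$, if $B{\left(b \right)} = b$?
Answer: $- \frac{8417}{1052} \approx -8.0009$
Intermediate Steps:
$W{\left(R \right)} = -8$
$s = 70$ ($s = 2 - \left(-1\right) 68 = 2 - -68 = 2 + 68 = 70$)
$\frac{1}{s - 1122} + W{\left(65 \right)} = \frac{1}{70 - 1122} - 8 = \frac{1}{-1052} - 8 = - \frac{1}{1052} - 8 = - \frac{8417}{1052}$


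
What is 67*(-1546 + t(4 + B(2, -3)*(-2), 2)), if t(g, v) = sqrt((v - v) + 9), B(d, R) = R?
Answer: -103381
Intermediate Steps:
t(g, v) = 3 (t(g, v) = sqrt(0 + 9) = sqrt(9) = 3)
67*(-1546 + t(4 + B(2, -3)*(-2), 2)) = 67*(-1546 + 3) = 67*(-1543) = -103381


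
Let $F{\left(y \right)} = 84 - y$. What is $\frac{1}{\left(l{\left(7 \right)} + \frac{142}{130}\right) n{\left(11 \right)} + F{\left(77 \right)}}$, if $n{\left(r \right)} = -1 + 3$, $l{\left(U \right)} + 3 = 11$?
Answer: $\frac{65}{1637} \approx 0.039707$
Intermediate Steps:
$l{\left(U \right)} = 8$ ($l{\left(U \right)} = -3 + 11 = 8$)
$n{\left(r \right)} = 2$
$\frac{1}{\left(l{\left(7 \right)} + \frac{142}{130}\right) n{\left(11 \right)} + F{\left(77 \right)}} = \frac{1}{\left(8 + \frac{142}{130}\right) 2 + \left(84 - 77\right)} = \frac{1}{\left(8 + 142 \cdot \frac{1}{130}\right) 2 + \left(84 - 77\right)} = \frac{1}{\left(8 + \frac{71}{65}\right) 2 + 7} = \frac{1}{\frac{591}{65} \cdot 2 + 7} = \frac{1}{\frac{1182}{65} + 7} = \frac{1}{\frac{1637}{65}} = \frac{65}{1637}$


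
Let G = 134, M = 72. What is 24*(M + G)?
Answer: 4944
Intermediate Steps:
24*(M + G) = 24*(72 + 134) = 24*206 = 4944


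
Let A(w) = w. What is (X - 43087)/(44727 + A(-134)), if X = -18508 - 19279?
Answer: -80874/44593 ≈ -1.8136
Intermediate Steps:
X = -37787
(X - 43087)/(44727 + A(-134)) = (-37787 - 43087)/(44727 - 134) = -80874/44593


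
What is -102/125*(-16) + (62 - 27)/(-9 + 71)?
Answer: 105559/7750 ≈ 13.621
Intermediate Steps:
-102/125*(-16) + (62 - 27)/(-9 + 71) = -102*1/125*(-16) + 35/62 = -102/125*(-16) + 35*(1/62) = 1632/125 + 35/62 = 105559/7750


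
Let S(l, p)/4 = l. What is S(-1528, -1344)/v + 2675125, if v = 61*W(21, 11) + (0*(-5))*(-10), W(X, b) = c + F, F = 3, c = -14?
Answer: 1795014987/671 ≈ 2.6751e+6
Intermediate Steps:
W(X, b) = -11 (W(X, b) = -14 + 3 = -11)
S(l, p) = 4*l
v = -671 (v = 61*(-11) + (0*(-5))*(-10) = -671 + 0*(-10) = -671 + 0 = -671)
S(-1528, -1344)/v + 2675125 = (4*(-1528))/(-671) + 2675125 = -6112*(-1/671) + 2675125 = 6112/671 + 2675125 = 1795014987/671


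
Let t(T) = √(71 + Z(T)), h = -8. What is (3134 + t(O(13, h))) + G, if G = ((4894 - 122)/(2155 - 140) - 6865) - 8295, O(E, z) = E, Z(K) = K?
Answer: -24227618/2015 + 2*√21 ≈ -12014.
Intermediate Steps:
t(T) = √(71 + T)
G = -30542628/2015 (G = (4772/2015 - 6865) - 8295 = -13828203/2015 - 8295 = -30542628/2015 ≈ -15158.)
(3134 + t(O(13, h))) + G = (3134 + √(71 + 13)) - 30542628/2015 = (3134 + √84) - 30542628/2015 = (3134 + 2*√21) - 30542628/2015 = -24227618/2015 + 2*√21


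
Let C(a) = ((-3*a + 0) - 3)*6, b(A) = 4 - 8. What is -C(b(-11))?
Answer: -54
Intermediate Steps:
b(A) = -4
C(a) = -18 - 18*a (C(a) = (-3*a - 3)*6 = (-3 - 3*a)*6 = -18 - 18*a)
-C(b(-11)) = -(-18 - 18*(-4)) = -(-18 + 72) = -1*54 = -54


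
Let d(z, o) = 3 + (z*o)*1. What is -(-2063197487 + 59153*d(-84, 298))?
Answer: 3543737924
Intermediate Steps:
d(z, o) = 3 + o*z (d(z, o) = 3 + (o*z)*1 = 3 + o*z)
-(-2063197487 + 59153*d(-84, 298)) = -(-2063020028 - 1480717896) = -59153/(1/(-34879 + (3 - 25032))) = -59153/(1/(-34879 - 25029)) = -59153/(1/(-59908)) = -59153/(-1/59908) = -59153*(-59908) = 3543737924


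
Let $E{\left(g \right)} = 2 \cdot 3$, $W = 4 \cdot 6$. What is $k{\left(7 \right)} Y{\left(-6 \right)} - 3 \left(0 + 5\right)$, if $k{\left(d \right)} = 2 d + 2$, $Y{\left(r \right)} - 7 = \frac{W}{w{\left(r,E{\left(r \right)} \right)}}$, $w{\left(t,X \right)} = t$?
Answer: $33$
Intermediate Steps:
$W = 24$
$E{\left(g \right)} = 6$
$Y{\left(r \right)} = 7 + \frac{24}{r}$
$k{\left(d \right)} = 2 + 2 d$
$k{\left(7 \right)} Y{\left(-6 \right)} - 3 \left(0 + 5\right) = \left(2 + 2 \cdot 7\right) \left(7 + \frac{24}{-6}\right) - 3 \left(0 + 5\right) = \left(2 + 14\right) \left(7 + 24 \left(- \frac{1}{6}\right)\right) - 15 = 16 \left(7 - 4\right) - 15 = 16 \cdot 3 - 15 = 48 - 15 = 33$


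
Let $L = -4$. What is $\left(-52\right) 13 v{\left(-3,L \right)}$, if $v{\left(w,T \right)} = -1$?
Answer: $676$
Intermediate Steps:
$\left(-52\right) 13 v{\left(-3,L \right)} = \left(-52\right) 13 \left(-1\right) = \left(-676\right) \left(-1\right) = 676$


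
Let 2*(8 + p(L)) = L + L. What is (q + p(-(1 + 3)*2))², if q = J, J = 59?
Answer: 1849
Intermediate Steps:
q = 59
p(L) = -8 + L (p(L) = -8 + (L + L)/2 = -8 + (2*L)/2 = -8 + L)
(q + p(-(1 + 3)*2))² = (59 + (-8 - (1 + 3)*2))² = (59 + (-8 - 1*4*2))² = (59 + (-8 - 4*2))² = (59 + (-8 - 8))² = (59 - 16)² = 43² = 1849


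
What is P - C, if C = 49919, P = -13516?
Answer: -63435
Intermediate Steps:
P - C = -13516 - 1*49919 = -13516 - 49919 = -63435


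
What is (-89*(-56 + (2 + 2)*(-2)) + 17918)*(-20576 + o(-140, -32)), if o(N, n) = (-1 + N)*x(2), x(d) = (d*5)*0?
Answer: -485881664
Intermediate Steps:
x(d) = 0 (x(d) = (5*d)*0 = 0)
o(N, n) = 0 (o(N, n) = (-1 + N)*0 = 0)
(-89*(-56 + (2 + 2)*(-2)) + 17918)*(-20576 + o(-140, -32)) = (-89*(-56 + (2 + 2)*(-2)) + 17918)*(-20576 + 0) = (-89*(-56 + 4*(-2)) + 17918)*(-20576) = (-89*(-56 - 8) + 17918)*(-20576) = (-89*(-64) + 17918)*(-20576) = (5696 + 17918)*(-20576) = 23614*(-20576) = -485881664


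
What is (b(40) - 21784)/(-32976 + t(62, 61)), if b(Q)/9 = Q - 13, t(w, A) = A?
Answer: 21541/32915 ≈ 0.65444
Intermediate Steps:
b(Q) = -117 + 9*Q (b(Q) = 9*(Q - 13) = 9*(-13 + Q) = -117 + 9*Q)
(b(40) - 21784)/(-32976 + t(62, 61)) = ((-117 + 9*40) - 21784)/(-32976 + 61) = ((-117 + 360) - 21784)/(-32915) = (243 - 21784)*(-1/32915) = -21541*(-1/32915) = 21541/32915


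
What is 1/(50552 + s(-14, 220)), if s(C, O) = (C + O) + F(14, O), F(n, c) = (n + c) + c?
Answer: 1/51212 ≈ 1.9527e-5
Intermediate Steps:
F(n, c) = n + 2*c (F(n, c) = (c + n) + c = n + 2*c)
s(C, O) = 14 + C + 3*O (s(C, O) = (C + O) + (14 + 2*O) = 14 + C + 3*O)
1/(50552 + s(-14, 220)) = 1/(50552 + (14 - 14 + 3*220)) = 1/(50552 + (14 - 14 + 660)) = 1/(50552 + 660) = 1/51212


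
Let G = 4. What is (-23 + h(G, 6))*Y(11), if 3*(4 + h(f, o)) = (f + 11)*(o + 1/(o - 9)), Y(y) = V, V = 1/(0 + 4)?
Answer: ⅓ ≈ 0.33333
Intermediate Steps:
V = ¼ (V = 1/4 = ¼ ≈ 0.25000)
Y(y) = ¼
h(f, o) = -4 + (11 + f)*(o + 1/(-9 + o))/3 (h(f, o) = -4 + ((f + 11)*(o + 1/(o - 9)))/3 = -4 + ((11 + f)*(o + 1/(-9 + o)))/3 = -4 + (11 + f)*(o + 1/(-9 + o))/3)
(-23 + h(G, 6))*Y(11) = (-23 + (119 + 4 - 111*6 + 11*6² + 4*6² - 9*4*6)/(3*(-9 + 6)))*(¼) = (-23 + (⅓)*(119 + 4 - 666 + 11*36 + 4*36 - 216)/(-3))*(¼) = (-23 + (⅓)*(-⅓)*(119 + 4 - 666 + 396 + 144 - 216))*(¼) = (-23 + (⅓)*(-⅓)*(-219))*(¼) = (-23 + 73/3)*(¼) = (4/3)*(¼) = ⅓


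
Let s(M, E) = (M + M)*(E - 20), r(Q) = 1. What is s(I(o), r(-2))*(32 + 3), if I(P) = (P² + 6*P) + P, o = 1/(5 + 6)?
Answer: -103740/121 ≈ -857.36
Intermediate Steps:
o = 1/11 ≈ 0.090909
I(P) = P² + 7*P
s(M, E) = 2*M*(-20 + E) (s(M, E) = (2*M)*(-20 + E) = 2*M*(-20 + E))
s(I(o), r(-2))*(32 + 3) = (2*((7 + 1/11)/11)*(-20 + 1))*(32 + 3) = (2*((1/11)*(78/11))*(-19))*35 = (2*(78/121)*(-19))*35 = -2964/121*35 = -103740/121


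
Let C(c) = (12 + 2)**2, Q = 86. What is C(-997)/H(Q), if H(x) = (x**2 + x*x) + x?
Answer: 98/7439 ≈ 0.013174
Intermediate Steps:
C(c) = 196 (C(c) = 14**2 = 196)
H(x) = x + 2*x**2 (H(x) = (x**2 + x**2) + x = 2*x**2 + x = x + 2*x**2)
C(-997)/H(Q) = 196/((86*(1 + 2*86))) = 196/((86*(1 + 172))) = 196/((86*173)) = 196/14878 = 196*(1/14878) = 98/7439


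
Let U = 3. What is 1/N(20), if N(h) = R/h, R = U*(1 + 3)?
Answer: 5/3 ≈ 1.6667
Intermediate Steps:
R = 12 (R = 3*(1 + 3) = 3*4 = 12)
N(h) = 12/h
1/N(20) = 1/(12/20) = 1/(12*(1/20)) = 1/(3/5) = 5/3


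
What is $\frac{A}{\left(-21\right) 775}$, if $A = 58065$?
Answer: $- \frac{553}{155} \approx -3.5677$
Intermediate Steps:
$\frac{A}{\left(-21\right) 775} = \frac{58065}{\left(-21\right) 775} = \frac{58065}{-16275} = 58065 \left(- \frac{1}{16275}\right) = - \frac{553}{155}$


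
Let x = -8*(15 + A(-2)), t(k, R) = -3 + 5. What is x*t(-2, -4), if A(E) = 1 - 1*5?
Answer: -176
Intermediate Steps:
A(E) = -4 (A(E) = 1 - 5 = -4)
t(k, R) = 2
x = -88 (x = -8*(15 - 4) = -8*11 = -88)
x*t(-2, -4) = -88*2 = -176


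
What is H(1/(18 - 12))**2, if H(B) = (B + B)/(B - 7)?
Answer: 4/1681 ≈ 0.0023795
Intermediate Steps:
H(B) = 2*B/(-7 + B) (H(B) = (2*B)/(-7 + B) = 2*B/(-7 + B))
H(1/(18 - 12))**2 = (2/((18 - 12)*(-7 + 1/(18 - 12))))**2 = (2/(6*(-7 + 1/6)))**2 = (2*(1/6)/(-7 + 1/6))**2 = (2*(1/6)/(-41/6))**2 = (2*(1/6)*(-6/41))**2 = (-2/41)**2 = 4/1681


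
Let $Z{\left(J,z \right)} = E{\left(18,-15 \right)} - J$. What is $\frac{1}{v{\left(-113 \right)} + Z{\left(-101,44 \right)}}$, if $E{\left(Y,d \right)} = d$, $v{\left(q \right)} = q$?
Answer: $- \frac{1}{27} \approx -0.037037$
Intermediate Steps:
$Z{\left(J,z \right)} = -15 - J$
$\frac{1}{v{\left(-113 \right)} + Z{\left(-101,44 \right)}} = \frac{1}{-113 - -86} = \frac{1}{-113 + \left(-15 + 101\right)} = \frac{1}{-113 + 86} = \frac{1}{-27} = - \frac{1}{27}$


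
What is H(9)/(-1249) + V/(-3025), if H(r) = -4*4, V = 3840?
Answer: -949552/755645 ≈ -1.2566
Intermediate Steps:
H(r) = -16
H(9)/(-1249) + V/(-3025) = -16/(-1249) + 3840/(-3025) = -16*(-1/1249) + 3840*(-1/3025) = 16/1249 - 768/605 = -949552/755645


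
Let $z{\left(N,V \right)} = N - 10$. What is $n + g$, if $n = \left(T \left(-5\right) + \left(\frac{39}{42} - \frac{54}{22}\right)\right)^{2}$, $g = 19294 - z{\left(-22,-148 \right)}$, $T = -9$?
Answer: $\frac{503158441}{23716} \approx 21216.0$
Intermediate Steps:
$z{\left(N,V \right)} = -10 + N$
$g = 19326$ ($g = 19294 - \left(-10 - 22\right) = 19294 - -32 = 19294 + 32 = 19326$)
$n = \frac{44823025}{23716}$ ($n = \left(\left(-9\right) \left(-5\right) + \left(\frac{39}{42} - \frac{54}{22}\right)\right)^{2} = \left(45 + \left(39 \cdot \frac{1}{42} - \frac{27}{11}\right)\right)^{2} = \left(45 + \left(\frac{13}{14} - \frac{27}{11}\right)\right)^{2} = \left(45 - \frac{235}{154}\right)^{2} = \left(\frac{6695}{154}\right)^{2} = \frac{44823025}{23716} \approx 1890.0$)
$n + g = \frac{44823025}{23716} + 19326 = \frac{503158441}{23716}$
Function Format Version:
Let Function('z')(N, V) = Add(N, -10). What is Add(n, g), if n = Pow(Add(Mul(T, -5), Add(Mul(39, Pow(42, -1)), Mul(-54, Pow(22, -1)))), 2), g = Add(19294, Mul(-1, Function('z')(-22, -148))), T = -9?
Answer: Rational(503158441, 23716) ≈ 21216.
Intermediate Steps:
Function('z')(N, V) = Add(-10, N)
g = 19326 (g = Add(19294, Mul(-1, Add(-10, -22))) = Add(19294, Mul(-1, -32)) = Add(19294, 32) = 19326)
n = Rational(44823025, 23716) (n = Pow(Add(Mul(-9, -5), Add(Mul(39, Pow(42, -1)), Mul(-54, Pow(22, -1)))), 2) = Pow(Add(45, Add(Mul(39, Rational(1, 42)), Mul(-54, Rational(1, 22)))), 2) = Pow(Add(45, Add(Rational(13, 14), Rational(-27, 11))), 2) = Pow(Add(45, Rational(-235, 154)), 2) = Pow(Rational(6695, 154), 2) = Rational(44823025, 23716) ≈ 1890.0)
Add(n, g) = Add(Rational(44823025, 23716), 19326) = Rational(503158441, 23716)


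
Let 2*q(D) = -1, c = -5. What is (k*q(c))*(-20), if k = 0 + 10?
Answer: 100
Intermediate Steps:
k = 10
q(D) = -½ (q(D) = (½)*(-1) = -½)
(k*q(c))*(-20) = (10*(-½))*(-20) = -5*(-20) = 100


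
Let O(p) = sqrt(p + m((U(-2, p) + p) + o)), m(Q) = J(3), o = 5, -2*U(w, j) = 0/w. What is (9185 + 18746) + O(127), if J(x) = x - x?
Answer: 27931 + sqrt(127) ≈ 27942.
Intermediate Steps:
J(x) = 0
U(w, j) = 0 (U(w, j) = -0/w = -1/2*0 = 0)
m(Q) = 0
O(p) = sqrt(p) (O(p) = sqrt(p + 0) = sqrt(p))
(9185 + 18746) + O(127) = (9185 + 18746) + sqrt(127) = 27931 + sqrt(127)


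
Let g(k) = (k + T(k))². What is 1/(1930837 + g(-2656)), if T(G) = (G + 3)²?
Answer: 1/49501822207846 ≈ 2.0201e-14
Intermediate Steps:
T(G) = (3 + G)²
g(k) = (k + (3 + k)²)²
1/(1930837 + g(-2656)) = 1/(1930837 + (-2656 + (3 - 2656)²)²) = 1/(1930837 + (-2656 + (-2653)²)²) = 1/(1930837 + (-2656 + 7038409)²) = 1/(1930837 + 7035753²) = 1/(1930837 + 49501820277009) = 1/49501822207846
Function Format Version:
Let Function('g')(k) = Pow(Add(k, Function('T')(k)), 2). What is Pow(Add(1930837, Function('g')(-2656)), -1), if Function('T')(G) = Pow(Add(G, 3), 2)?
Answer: Rational(1, 49501822207846) ≈ 2.0201e-14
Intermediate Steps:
Function('T')(G) = Pow(Add(3, G), 2)
Function('g')(k) = Pow(Add(k, Pow(Add(3, k), 2)), 2)
Pow(Add(1930837, Function('g')(-2656)), -1) = Pow(Add(1930837, Pow(Add(-2656, Pow(Add(3, -2656), 2)), 2)), -1) = Pow(Add(1930837, Pow(Add(-2656, Pow(-2653, 2)), 2)), -1) = Pow(Add(1930837, Pow(Add(-2656, 7038409), 2)), -1) = Pow(Add(1930837, Pow(7035753, 2)), -1) = Pow(Add(1930837, 49501820277009), -1) = Pow(49501822207846, -1) = Rational(1, 49501822207846)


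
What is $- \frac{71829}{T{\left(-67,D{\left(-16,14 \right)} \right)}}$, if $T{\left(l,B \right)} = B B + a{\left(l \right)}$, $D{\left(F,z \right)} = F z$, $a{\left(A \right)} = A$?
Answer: $- \frac{23943}{16703} \approx -1.4335$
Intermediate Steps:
$T{\left(l,B \right)} = l + B^{2}$ ($T{\left(l,B \right)} = B B + l = B^{2} + l = l + B^{2}$)
$- \frac{71829}{T{\left(-67,D{\left(-16,14 \right)} \right)}} = - \frac{71829}{-67 + \left(\left(-16\right) 14\right)^{2}} = - \frac{71829}{-67 + \left(-224\right)^{2}} = - \frac{71829}{-67 + 50176} = - \frac{71829}{50109} = \left(-71829\right) \frac{1}{50109} = - \frac{23943}{16703}$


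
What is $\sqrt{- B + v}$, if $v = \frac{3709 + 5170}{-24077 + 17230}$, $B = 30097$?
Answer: $\frac{i \sqrt{1411050561186}}{6847} \approx 173.49 i$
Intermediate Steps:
$v = - \frac{8879}{6847}$ ($v = \frac{8879}{-6847} = 8879 \left(- \frac{1}{6847}\right) = - \frac{8879}{6847} \approx -1.2968$)
$\sqrt{- B + v} = \sqrt{\left(-1\right) 30097 - \frac{8879}{6847}} = \sqrt{-30097 - \frac{8879}{6847}} = \sqrt{- \frac{206083038}{6847}} = \frac{i \sqrt{1411050561186}}{6847}$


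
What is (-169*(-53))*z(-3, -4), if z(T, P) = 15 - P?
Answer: 170183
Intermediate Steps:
(-169*(-53))*z(-3, -4) = (-169*(-53))*(15 - 1*(-4)) = 8957*(15 + 4) = 8957*19 = 170183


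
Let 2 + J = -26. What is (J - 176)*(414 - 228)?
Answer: -37944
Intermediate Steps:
J = -28 (J = -2 - 26 = -28)
(J - 176)*(414 - 228) = (-28 - 176)*(414 - 228) = -204*186 = -37944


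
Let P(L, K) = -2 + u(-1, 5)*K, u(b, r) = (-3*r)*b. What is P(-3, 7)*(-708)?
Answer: -72924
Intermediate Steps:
u(b, r) = -3*b*r
P(L, K) = -2 + 15*K (P(L, K) = -2 + (-3*(-1)*5)*K = -2 + 15*K)
P(-3, 7)*(-708) = (-2 + 15*7)*(-708) = (-2 + 105)*(-708) = 103*(-708) = -72924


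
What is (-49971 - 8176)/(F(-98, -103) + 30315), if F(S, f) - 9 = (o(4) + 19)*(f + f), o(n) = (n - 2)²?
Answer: -58147/25586 ≈ -2.2726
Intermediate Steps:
o(n) = (-2 + n)²
F(S, f) = 9 + 46*f (F(S, f) = 9 + ((-2 + 4)² + 19)*(f + f) = 9 + (2² + 19)*(2*f) = 9 + (4 + 19)*(2*f) = 9 + 23*(2*f) = 9 + 46*f)
(-49971 - 8176)/(F(-98, -103) + 30315) = (-49971 - 8176)/((9 + 46*(-103)) + 30315) = -58147/((9 - 4738) + 30315) = -58147/(-4729 + 30315) = -58147/25586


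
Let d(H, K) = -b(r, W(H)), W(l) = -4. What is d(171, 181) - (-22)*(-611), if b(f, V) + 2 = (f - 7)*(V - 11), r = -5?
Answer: -13620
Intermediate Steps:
b(f, V) = -2 + (-11 + V)*(-7 + f) (b(f, V) = -2 + (f - 7)*(V - 11) = -2 + (-7 + f)*(-11 + V) = -2 + (-11 + V)*(-7 + f))
d(H, K) = -178 (d(H, K) = -(75 - 11*(-5) - 7*(-4) - 4*(-5)) = -(75 + 55 + 28 + 20) = -1*178 = -178)
d(171, 181) - (-22)*(-611) = -178 - (-22)*(-611) = -178 - 1*13442 = -178 - 13442 = -13620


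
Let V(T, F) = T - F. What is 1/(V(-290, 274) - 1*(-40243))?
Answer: 1/39679 ≈ 2.5202e-5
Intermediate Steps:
1/(V(-290, 274) - 1*(-40243)) = 1/((-290 - 1*274) - 1*(-40243)) = 1/((-290 - 274) + 40243) = 1/(-564 + 40243) = 1/39679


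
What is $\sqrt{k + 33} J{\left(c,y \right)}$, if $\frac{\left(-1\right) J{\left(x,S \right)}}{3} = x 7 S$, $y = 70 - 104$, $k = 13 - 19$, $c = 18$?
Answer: $38556 \sqrt{3} \approx 66781.0$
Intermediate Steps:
$k = -6$ ($k = 13 - 19 = -6$)
$y = -34$
$J{\left(x,S \right)} = - 21 S x$ ($J{\left(x,S \right)} = - 3 x 7 S = - 3 \cdot 7 x S = - 3 \cdot 7 S x = - 21 S x$)
$\sqrt{k + 33} J{\left(c,y \right)} = \sqrt{-6 + 33} \left(\left(-21\right) \left(-34\right) 18\right) = \sqrt{27} \cdot 12852 = 3 \sqrt{3} \cdot 12852 = 38556 \sqrt{3}$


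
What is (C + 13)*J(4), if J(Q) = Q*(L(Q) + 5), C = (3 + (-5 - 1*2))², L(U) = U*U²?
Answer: 8004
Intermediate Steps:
L(U) = U³
C = 16 (C = (3 + (-5 - 2))² = (3 - 7)² = (-4)² = 16)
J(Q) = Q*(5 + Q³) (J(Q) = Q*(Q³ + 5) = Q*(5 + Q³))
(C + 13)*J(4) = (16 + 13)*(4*(5 + 4³)) = 29*(4*(5 + 64)) = 29*(4*69) = 29*276 = 8004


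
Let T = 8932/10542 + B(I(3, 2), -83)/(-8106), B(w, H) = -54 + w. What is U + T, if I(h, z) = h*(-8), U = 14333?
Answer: 14581875626/1017303 ≈ 14334.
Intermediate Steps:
I(h, z) = -8*h
T = 871727/1017303 (T = 8932/10542 + (-54 - 8*3)/(-8106) = 8932*(1/10542) + (-54 - 24)*(-1/8106) = 638/753 - 78*(-1/8106) = 638/753 + 13/1351 = 871727/1017303 ≈ 0.85690)
U + T = 14333 + 871727/1017303 = 14581875626/1017303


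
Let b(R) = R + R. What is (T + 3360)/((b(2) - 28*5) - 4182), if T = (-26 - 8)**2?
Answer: -2258/2159 ≈ -1.0459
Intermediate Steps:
b(R) = 2*R
T = 1156 (T = (-34)**2 = 1156)
(T + 3360)/((b(2) - 28*5) - 4182) = (1156 + 3360)/((2*2 - 28*5) - 4182) = 4516/((4 - 140) - 4182) = 4516/(-136 - 4182) = 4516/(-4318) = 4516*(-1/4318) = -2258/2159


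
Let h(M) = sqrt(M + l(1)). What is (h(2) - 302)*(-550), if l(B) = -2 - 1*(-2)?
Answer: 166100 - 550*sqrt(2) ≈ 1.6532e+5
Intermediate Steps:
l(B) = 0 (l(B) = -2 + 2 = 0)
h(M) = sqrt(M) (h(M) = sqrt(M + 0) = sqrt(M))
(h(2) - 302)*(-550) = (sqrt(2) - 302)*(-550) = (-302 + sqrt(2))*(-550) = 166100 - 550*sqrt(2)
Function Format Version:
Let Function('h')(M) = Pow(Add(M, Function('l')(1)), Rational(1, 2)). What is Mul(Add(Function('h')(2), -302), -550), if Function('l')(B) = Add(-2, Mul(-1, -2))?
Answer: Add(166100, Mul(-550, Pow(2, Rational(1, 2)))) ≈ 1.6532e+5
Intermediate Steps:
Function('l')(B) = 0 (Function('l')(B) = Add(-2, 2) = 0)
Function('h')(M) = Pow(M, Rational(1, 2)) (Function('h')(M) = Pow(Add(M, 0), Rational(1, 2)) = Pow(M, Rational(1, 2)))
Mul(Add(Function('h')(2), -302), -550) = Mul(Add(Pow(2, Rational(1, 2)), -302), -550) = Mul(Add(-302, Pow(2, Rational(1, 2))), -550) = Add(166100, Mul(-550, Pow(2, Rational(1, 2))))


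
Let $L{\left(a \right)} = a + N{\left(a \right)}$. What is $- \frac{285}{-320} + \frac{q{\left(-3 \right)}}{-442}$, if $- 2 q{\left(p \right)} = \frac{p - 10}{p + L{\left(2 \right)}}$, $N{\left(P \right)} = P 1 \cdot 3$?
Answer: $\frac{4829}{5440} \approx 0.88768$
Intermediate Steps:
$N{\left(P \right)} = 3 P$ ($N{\left(P \right)} = P 3 = 3 P$)
$L{\left(a \right)} = 4 a$ ($L{\left(a \right)} = a + 3 a = 4 a$)
$q{\left(p \right)} = - \frac{-10 + p}{2 \left(8 + p\right)}$ ($q{\left(p \right)} = - \frac{\left(p - 10\right) \frac{1}{p + 4 \cdot 2}}{2} = - \frac{\left(-10 + p\right) \frac{1}{p + 8}}{2} = - \frac{\left(-10 + p\right) \frac{1}{8 + p}}{2} = - \frac{\frac{1}{8 + p} \left(-10 + p\right)}{2} = - \frac{-10 + p}{2 \left(8 + p\right)}$)
$- \frac{285}{-320} + \frac{q{\left(-3 \right)}}{-442} = - \frac{285}{-320} + \frac{\frac{1}{2} \frac{1}{8 - 3} \left(10 - -3\right)}{-442} = \left(-285\right) \left(- \frac{1}{320}\right) + \frac{10 + 3}{2 \cdot 5} \left(- \frac{1}{442}\right) = \frac{57}{64} + \frac{1}{2} \cdot \frac{1}{5} \cdot 13 \left(- \frac{1}{442}\right) = \frac{57}{64} + \frac{13}{10} \left(- \frac{1}{442}\right) = \frac{57}{64} - \frac{1}{340} = \frac{4829}{5440}$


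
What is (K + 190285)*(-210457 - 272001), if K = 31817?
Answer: -107154886716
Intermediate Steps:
(K + 190285)*(-210457 - 272001) = (31817 + 190285)*(-210457 - 272001) = 222102*(-482458) = -107154886716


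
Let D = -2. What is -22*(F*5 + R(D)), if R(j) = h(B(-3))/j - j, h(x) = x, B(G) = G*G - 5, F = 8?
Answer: -880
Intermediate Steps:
B(G) = -5 + G² (B(G) = G² - 5 = -5 + G²)
R(j) = -j + 4/j (R(j) = (-5 + (-3)²)/j - j = (-5 + 9)/j - j = 4/j - j = -j + 4/j)
-22*(F*5 + R(D)) = -22*(8*5 + (-1*(-2) + 4/(-2))) = -22*(40 + (2 + 4*(-½))) = -22*(40 + (2 - 2)) = -22*(40 + 0) = -22*40 = -880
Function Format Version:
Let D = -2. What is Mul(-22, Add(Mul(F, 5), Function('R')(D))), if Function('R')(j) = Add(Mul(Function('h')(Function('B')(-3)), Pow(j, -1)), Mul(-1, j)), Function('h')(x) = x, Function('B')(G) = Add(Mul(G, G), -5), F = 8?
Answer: -880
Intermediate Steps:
Function('B')(G) = Add(-5, Pow(G, 2)) (Function('B')(G) = Add(Pow(G, 2), -5) = Add(-5, Pow(G, 2)))
Function('R')(j) = Add(Mul(-1, j), Mul(4, Pow(j, -1))) (Function('R')(j) = Add(Mul(Add(-5, Pow(-3, 2)), Pow(j, -1)), Mul(-1, j)) = Add(Mul(Add(-5, 9), Pow(j, -1)), Mul(-1, j)) = Add(Mul(4, Pow(j, -1)), Mul(-1, j)) = Add(Mul(-1, j), Mul(4, Pow(j, -1))))
Mul(-22, Add(Mul(F, 5), Function('R')(D))) = Mul(-22, Add(Mul(8, 5), Add(Mul(-1, -2), Mul(4, Pow(-2, -1))))) = Mul(-22, Add(40, Add(2, Mul(4, Rational(-1, 2))))) = Mul(-22, Add(40, Add(2, -2))) = Mul(-22, Add(40, 0)) = Mul(-22, 40) = -880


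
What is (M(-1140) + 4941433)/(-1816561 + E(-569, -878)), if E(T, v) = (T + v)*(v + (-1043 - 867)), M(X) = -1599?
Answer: 4939834/2217675 ≈ 2.2275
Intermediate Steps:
E(T, v) = (-1910 + v)*(T + v) (E(T, v) = (T + v)*(v - 1910) = (T + v)*(-1910 + v) = (-1910 + v)*(T + v))
(M(-1140) + 4941433)/(-1816561 + E(-569, -878)) = (-1599 + 4941433)/(-1816561 + ((-878)² - 1910*(-569) - 1910*(-878) - 569*(-878))) = 4939834/(-1816561 + (770884 + 1086790 + 1676980 + 499582)) = 4939834/(-1816561 + 4034236) = 4939834/2217675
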